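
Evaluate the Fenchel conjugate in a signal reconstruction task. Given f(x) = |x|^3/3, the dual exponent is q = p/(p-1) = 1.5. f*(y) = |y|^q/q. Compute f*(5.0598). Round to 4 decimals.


The conjugate exponent q satisfies 1/p + 1/q = 1.
p = 3, so q = 3/(3 - 1) = 1.5
|y|^q = 5.0598^1.5 = 11.3815
f*(5.0598) = 11.3815 / 1.5 = 7.5877


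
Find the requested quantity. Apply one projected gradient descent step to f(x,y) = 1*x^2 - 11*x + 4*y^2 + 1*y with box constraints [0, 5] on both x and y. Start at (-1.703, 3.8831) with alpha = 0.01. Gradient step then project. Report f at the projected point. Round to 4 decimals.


Step 1: Compute gradient at (-1.703, 3.8831).
grad_x = 2*1*-1.703 - 11 = -14.406
grad_y = 2*4*3.8831 + 1 = 32.0648
Step 2: Gradient step.
x_raw = -1.703 - 0.01*-14.406 = -1.5589
y_raw = 3.8831 - 0.01*32.0648 = 3.5625
Step 3: Project onto [0, 5].
x_proj = clip(-1.5589) = 0.0
y_proj = clip(3.5625) = 3.5625
Step 4: Evaluate f.
f(0.0, 3.5625) = 54.3267


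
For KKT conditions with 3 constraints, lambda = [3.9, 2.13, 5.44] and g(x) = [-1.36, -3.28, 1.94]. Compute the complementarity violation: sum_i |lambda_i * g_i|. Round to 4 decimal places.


KKT complementary slackness check:
lambda_1 * g_1 = 3.9 * -1.36 = -5.304
lambda_2 * g_2 = 2.13 * -3.28 = -6.9864
lambda_3 * g_3 = 5.44 * 1.94 = 10.5536
Total violation = 5.304 + 6.9864 + 10.5536 = 22.844


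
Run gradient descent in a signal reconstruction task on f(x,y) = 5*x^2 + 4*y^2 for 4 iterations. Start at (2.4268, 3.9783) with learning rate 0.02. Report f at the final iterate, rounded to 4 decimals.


Gradient descent on f(x,y) = 5*x^2 + 4*y^2.
Starting point: (2.4268, 3.9783), alpha = 0.02
Step 1: grad_x = 2*5*2.4268 = 24.268, grad_y = 2*4*3.9783 = 31.8264
  x_1 = 2.4268 - 0.02*24.268 = 1.9414
  y_1 = 3.9783 - 0.02*31.8264 = 3.3418
Step 2: grad_x = 2*5*1.9414 = 19.4144, grad_y = 2*4*3.3418 = 26.7342
  x_2 = 1.9414 - 0.02*19.4144 = 1.5532
  y_2 = 3.3418 - 0.02*26.7342 = 2.8071
Step 3: grad_x = 2*5*1.5532 = 15.5315, grad_y = 2*4*2.8071 = 22.4567
  x_3 = 1.5532 - 0.02*15.5315 = 1.2425
  y_3 = 2.8071 - 0.02*22.4567 = 2.358
Step 4: grad_x = 2*5*1.2425 = 12.4252, grad_y = 2*4*2.358 = 18.8636
  x_4 = 1.2425 - 0.02*12.4252 = 0.994
  y_4 = 2.358 - 0.02*18.8636 = 1.9807
f(0.994, 1.9807) = 5*0.994^2 + 4*1.9807^2 = 20.6328


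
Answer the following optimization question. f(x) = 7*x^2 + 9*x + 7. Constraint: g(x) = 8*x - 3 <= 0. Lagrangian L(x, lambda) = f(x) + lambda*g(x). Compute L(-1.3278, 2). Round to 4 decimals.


Step 1: Evaluate f(x).
f(-1.3278) = 7*(-1.3278)^2 + 9*(-1.3278) + 7 = 7.3912
Step 2: Evaluate g(x).
g(-1.3278) = 8*-1.3278 - 3 = -13.6224
Step 3: Compute Lagrangian.
L = 7.3912 + 2*-13.6224 = -19.8536


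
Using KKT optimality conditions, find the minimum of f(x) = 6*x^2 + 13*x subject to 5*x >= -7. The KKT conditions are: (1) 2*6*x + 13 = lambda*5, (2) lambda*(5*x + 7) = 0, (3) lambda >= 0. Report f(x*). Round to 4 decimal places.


Step 1: Try lambda = 0 (constraint inactive).
Stationarity: 2*6*x + 13 = 0
x* = -13/(2*6) = -13/12 = -1.0833 (rounded; the exact value -13/12 is used below)
Check constraint: 5*-1.0833 = -5.4165 >= -7 -- satisfied.
Step 2: Compute optimal value.
f(x*) = 6*(-13/12)^2 + 13*(-13/12) = -7.0417


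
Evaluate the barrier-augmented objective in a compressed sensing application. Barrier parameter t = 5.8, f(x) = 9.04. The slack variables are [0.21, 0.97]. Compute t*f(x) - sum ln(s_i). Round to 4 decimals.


Step 1: Compute log-barrier.
ln values: [-1.5606, -0.0305]
phi = -(-1.5606 - 0.0305) = 1.5911
Step 2: Compute augmented objective.
t*f(x) = 5.8*9.04 = 52.432
Total = 52.432 + 1.5911 = 54.0231


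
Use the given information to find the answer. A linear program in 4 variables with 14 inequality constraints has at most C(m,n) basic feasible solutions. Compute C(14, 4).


Each vertex corresponds to some choice of n active constraints out of m, so the number of vertices is at most C(m, n) = m! / (n!(m-n)!).
m = 14, n = 4
Numerator: 14 * 13 * 12 * 11
Denominator: 4! = 24
C(14, 4) = 1001


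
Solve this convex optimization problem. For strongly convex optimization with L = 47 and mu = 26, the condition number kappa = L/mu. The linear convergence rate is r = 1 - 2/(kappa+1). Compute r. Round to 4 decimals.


Step 1: Compute the condition number.
kappa = L/mu = 47/26 = 1.8077
Step 2: Compute the convergence rate.
r = 1 - 2/(kappa + 1) = 1 - 2*mu/(L + mu) = (L - mu)/(L + mu) = 21/73 = 0.2877


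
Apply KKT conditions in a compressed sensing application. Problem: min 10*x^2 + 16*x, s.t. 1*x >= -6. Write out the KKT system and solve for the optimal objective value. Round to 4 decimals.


Step 1: Try lambda = 0 (constraint inactive).
Stationarity: 2*10*x + 16 = 0
x* = -16/(2*10) = -0.8
Check constraint: 1*-0.8 = -0.8 >= -6 -- satisfied.
Step 2: Compute optimal value.
f(x*) = 10*(-0.8)^2 + 16*(-0.8) = -6.4


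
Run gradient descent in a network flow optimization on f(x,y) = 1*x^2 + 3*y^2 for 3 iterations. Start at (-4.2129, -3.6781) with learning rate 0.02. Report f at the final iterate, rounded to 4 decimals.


Gradient descent on f(x,y) = 1*x^2 + 3*y^2.
Starting point: (-4.2129, -3.6781), alpha = 0.02
Step 1: grad_x = 2*1*-4.2129 = -8.4258, grad_y = 2*3*-3.6781 = -22.0686
  x_1 = -4.2129 - 0.02*-8.4258 = -4.0444
  y_1 = -3.6781 - 0.02*-22.0686 = -3.2367
Step 2: grad_x = 2*1*-4.0444 = -8.0888, grad_y = 2*3*-3.2367 = -19.4204
  x_2 = -4.0444 - 0.02*-8.0888 = -3.8826
  y_2 = -3.2367 - 0.02*-19.4204 = -2.8483
Step 3: grad_x = 2*1*-3.8826 = -7.7652, grad_y = 2*3*-2.8483 = -17.0899
  x_3 = -3.8826 - 0.02*-7.7652 = -3.7273
  y_3 = -2.8483 - 0.02*-17.0899 = -2.5065
f(-3.7273, -2.5065) = 1*(-3.7273)^2 + 3*(-2.5065)^2 = 32.7408


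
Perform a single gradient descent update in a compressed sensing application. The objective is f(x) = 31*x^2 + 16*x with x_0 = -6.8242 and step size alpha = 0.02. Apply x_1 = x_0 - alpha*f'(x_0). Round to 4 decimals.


We compute the gradient at x_0 and apply the update.
f'(x) = 62*x + 16
f'(-6.8242) = 62*-6.8242 + 16 = -407.1004
x_1 = -6.8242 - 0.02*-407.1004 = 1.3178


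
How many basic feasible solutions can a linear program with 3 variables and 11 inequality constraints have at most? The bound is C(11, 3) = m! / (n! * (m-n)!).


Each vertex corresponds to some choice of n active constraints out of m, so the number of vertices is at most C(m, n) = m! / (n!(m-n)!).
m = 11, n = 3
Numerator: 11 * 10 * 9
Denominator: 3! = 6
C(11, 3) = 165


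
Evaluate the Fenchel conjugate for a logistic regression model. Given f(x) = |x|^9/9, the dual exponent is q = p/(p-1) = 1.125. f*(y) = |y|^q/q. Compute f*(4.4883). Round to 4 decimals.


The conjugate exponent q satisfies 1/p + 1/q = 1.
p = 9, so q = 9/(9 - 1) = 1.125
|y|^q = 4.4883^1.125 = 5.4149
f*(4.4883) = 5.4149 / 1.125 = 4.8133


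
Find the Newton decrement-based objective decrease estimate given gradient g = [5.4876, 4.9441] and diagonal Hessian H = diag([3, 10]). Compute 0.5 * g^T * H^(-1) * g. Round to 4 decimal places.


Step 1: H is diagonal, so H^(-1) * g = [1.8292, 0.4944].
Step 2: g^T H^(-1) g = sum_i g_i^2 / H_ii
  = (5.4876)^2/3 + (4.9441)^2/10
  = 10.0379 + 2.4444 = 12.4823
Step 3: Objective decrease = 0.5 * g^T H^(-1) g = 6.2412


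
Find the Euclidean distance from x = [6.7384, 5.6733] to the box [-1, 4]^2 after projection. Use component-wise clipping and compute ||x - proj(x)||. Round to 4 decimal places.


Project each component onto [-1, 4].
clip(6.7384) = 4.0, clip(5.6733) = 4.0
Projection = [4.0, 4.0]
Squared diffs: [7.4988, 2.7999]
Distance = sqrt(10.2987) = 3.2092


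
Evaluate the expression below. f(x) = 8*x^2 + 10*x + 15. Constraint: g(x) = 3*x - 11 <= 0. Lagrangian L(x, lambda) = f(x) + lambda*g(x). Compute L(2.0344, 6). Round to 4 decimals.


Step 1: Evaluate f(x).
f(2.0344) = 8*2.0344^2 + 10*2.0344 + 15 = 68.4543
Step 2: Evaluate g(x).
g(2.0344) = 3*2.0344 - 11 = -4.8968
Step 3: Compute Lagrangian.
L = 68.4543 + 6*-4.8968 = 39.0735


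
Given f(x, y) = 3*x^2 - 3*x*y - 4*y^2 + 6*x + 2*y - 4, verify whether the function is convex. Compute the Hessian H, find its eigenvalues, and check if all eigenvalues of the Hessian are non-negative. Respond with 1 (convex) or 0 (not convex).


The Hessian of f(x,y) = 3*x^2 - 3*x*y - 4*y^2 + 6*x + 2*y - 4 is:
H = [[6, -3], [-3, -8]]
Trace = 6 - 8 = -2
Determinant = 6*-8 - (-3)^2 = -57
Discriminant = (-2)^2 - 4*-57 = 232.0
Eigenvalues: lambda_1 = -8.6158, lambda_2 = 6.6158
The function is not convex.

0


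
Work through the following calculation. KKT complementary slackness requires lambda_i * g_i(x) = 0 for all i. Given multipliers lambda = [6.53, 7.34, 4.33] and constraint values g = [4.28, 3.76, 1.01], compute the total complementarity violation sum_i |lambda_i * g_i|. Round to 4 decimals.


KKT complementary slackness check:
lambda_1 * g_1 = 6.53 * 4.28 = 27.9484
lambda_2 * g_2 = 7.34 * 3.76 = 27.5984
lambda_3 * g_3 = 4.33 * 1.01 = 4.3733
Total violation = 27.9484 + 27.5984 + 4.3733 = 59.9201


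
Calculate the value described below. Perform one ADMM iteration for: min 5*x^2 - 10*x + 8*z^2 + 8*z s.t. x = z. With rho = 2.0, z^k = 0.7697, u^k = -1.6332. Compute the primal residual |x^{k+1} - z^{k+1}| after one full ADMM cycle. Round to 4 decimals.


ADMM iteration with rho = 2.0, z^k = 0.7697, u^k = -1.6332
Step 1: x-update.
Minimize 5*x^2 - 10*x + (2.0/2)*(x - 0.7697 - 1.6332)^2
FOC: (2*5 + 2.0)*x = 10 + 2.0*(0.7697 + 1.6332)
x^{k+1} = 1.2338
Step 2: z-update.
Minimize 8*z^2 + 8*z + (2.0/2)*(1.2338 - z - 1.6332)^2
FOC: (2*8 + 2.0)*z = -8 + 2.0*(1.2338 - 1.6332)
z^{k+1} = -0.4888
Step 3: u-update.
u^{k+1} = -1.6332 + 1.2338 + 0.4888 = 0.0894
Step 4: Primal residual = |1.2338 + 0.4888| = 1.7226


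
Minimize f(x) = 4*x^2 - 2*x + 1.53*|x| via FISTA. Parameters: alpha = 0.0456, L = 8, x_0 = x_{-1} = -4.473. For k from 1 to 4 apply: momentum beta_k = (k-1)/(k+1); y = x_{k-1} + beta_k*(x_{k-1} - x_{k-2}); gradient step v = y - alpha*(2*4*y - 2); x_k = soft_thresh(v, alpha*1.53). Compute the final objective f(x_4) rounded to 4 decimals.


FISTA on f(x) = 4*x^2 - 2*x + 1.53*|x|
L = 8, alpha = 0.0456
Iteration 1: beta = 0.0, y = -4.473 + 0.0*(-4.473 + 4.473) = -4.473
  grad(y) = -37.784, v = y - alpha*grad = -2.75
  prox(v) = soft_thresh(-2.75, 0.0698) = -2.6803
Iteration 2: beta = 0.3333, y = -2.6803 + 0.3333*(-2.6803 + 4.473) = -2.0827
  grad(y) = -18.6617, v = y - alpha*grad = -1.2317
  prox(v) = soft_thresh(-1.2317, 0.0698) = -1.162
Iteration 3: beta = 0.5, y = -1.162 + 0.5*(-1.162 + 2.6803) = -0.4028
  grad(y) = -5.2225, v = y - alpha*grad = -0.1647
  prox(v) = soft_thresh(-0.1647, 0.0698) = -0.0949
Iteration 4: beta = 0.6, y = -0.0949 + 0.6*(-0.0949 + 1.162) = 0.5453
  grad(y) = 2.3628, v = y - alpha*grad = 0.4376
  prox(v) = soft_thresh(0.4376, 0.0698) = 0.3678
f(x_4) = 4*0.3678^2 - 2*0.3678 + 1.53*|0.3678| = 0.3683


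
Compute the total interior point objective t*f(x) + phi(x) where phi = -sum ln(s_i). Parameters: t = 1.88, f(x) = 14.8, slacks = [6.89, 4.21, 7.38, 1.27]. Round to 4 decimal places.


Step 1: Compute log-barrier.
ln values: [1.9301, 1.4375, 1.9988, 0.239]
phi = -(1.9301 + 1.4375 + 1.9988 + 0.239) = -5.6053
Step 2: Compute augmented objective.
t*f(x) = 1.88*14.8 = 27.824
Total = 27.824 - 5.6053 = 22.2187


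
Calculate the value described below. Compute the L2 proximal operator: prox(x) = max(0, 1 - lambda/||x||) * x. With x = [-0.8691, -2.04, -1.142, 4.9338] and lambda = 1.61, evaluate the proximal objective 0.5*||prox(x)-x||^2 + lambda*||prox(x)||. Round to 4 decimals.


Step 1: Compute ||x||.
||x|| = 5.5284
Step 2: Compute scaling factor.
scale = max(0, 1 - 1.61/5.5284) = 0.7088
Step 3: prox(x) = [-0.616, -1.4459, -0.8094, 3.497]
||prox(x)|| = 3.9184
Step 4: Proximal objective.
0.5*||prox-x||^2 = 1.2961
lambda*||prox|| = 6.3086
Total = 7.6047


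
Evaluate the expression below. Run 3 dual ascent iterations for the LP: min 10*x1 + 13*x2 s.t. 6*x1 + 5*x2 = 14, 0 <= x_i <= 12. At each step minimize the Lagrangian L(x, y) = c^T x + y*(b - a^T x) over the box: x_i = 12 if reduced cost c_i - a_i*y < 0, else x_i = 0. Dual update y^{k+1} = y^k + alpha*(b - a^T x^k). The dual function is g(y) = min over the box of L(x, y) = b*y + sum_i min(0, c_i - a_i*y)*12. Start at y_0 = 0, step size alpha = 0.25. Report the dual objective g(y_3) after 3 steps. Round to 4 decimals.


Dual ascent for LP: min 10*x1 + 13*x2, 6*x1 + 5*x2 = 14, 0 <= x_i <= 12
Step 1: y^k = 0.0, reduced costs: (10.0, 13.0)
  x^k = (0.0, 0.0), subgradient = b - a^T x = 14.0
  y^{k+1} = 0.0 + 0.25*14.0 = 3.5
Step 2: y^k = 3.5, reduced costs: (-11.0, -4.5)
  x^k = (12.0, 12.0), subgradient = b - a^T x = -118.0
  y^{k+1} = 3.5 + 0.25*-118.0 = -26.0
Step 3: y^k = -26.0, reduced costs: (166.0, 143.0)
  x^k = (0.0, 0.0), subgradient = b - a^T x = 14.0
  y^{k+1} = -26.0 + 0.25*14.0 = -22.5
Dual objective at y_3 = -22.5: reduced costs (145.0, 125.5), box minimizer x = (0.0, 0.0)
g(y_3) = b*y + (c1 - a1*y)*x1 + (c2 - a2*y)*x2 = 14*(-22.5) + 145.0*0.0 + 125.5*0.0 = -315.0 + 0.0 + 0.0 = -315.0


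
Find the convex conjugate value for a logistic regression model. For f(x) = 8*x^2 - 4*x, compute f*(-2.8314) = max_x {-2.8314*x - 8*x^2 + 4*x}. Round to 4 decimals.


f*(y) = sup_x {y*x - a*x^2 - b*x} = sup_x {(y-b)*x - a*x^2}
FOC: (y - b) - 2a*x = 0 => x* = (y - b)/(2a)
x* = (-2.8314 + 4)/(2*8) = 0.073
f*(-2.8314) = (y-b)^2/(4a) = (-2.8314 + 4)^2/(4*8)
= 1.3656/32 = 0.0427


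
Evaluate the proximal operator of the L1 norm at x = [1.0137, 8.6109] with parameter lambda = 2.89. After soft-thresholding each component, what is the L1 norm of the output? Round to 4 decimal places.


Soft-thresholding with lambda = 2.89:
prox(1.0137) = sign(1.0137)*max(|1.0137| - 2.89, 0) = 0.0
prox(8.6109) = sign(8.6109)*max(|8.6109| - 2.89, 0) = 5.7209
prox(x) = [0.0, 5.7209]
||prox(x)||_1 = 0.0 + 5.7209 = 5.7209


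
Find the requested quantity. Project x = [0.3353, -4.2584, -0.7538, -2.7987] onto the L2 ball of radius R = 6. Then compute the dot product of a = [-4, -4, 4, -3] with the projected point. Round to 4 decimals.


Step 1: Compute ||x|| (intermediates to 6 decimals).
||x|| = sqrt(0.3353^2 + (-4.2584)^2 + (-0.7538)^2 + (-2.7987)^2) = 5.162105
Step 2: Project.
Since ||x|| <= R, proj = x (no scaling needed).
proj(x) = [0.3353, -4.2584, -0.7538, -2.7987]
Step 3: Dot product.
a^T * proj(x) = -4*0.3353 - 4*(-4.2584) + 4*(-0.7538) - 3*(-2.7987) = 21.0733


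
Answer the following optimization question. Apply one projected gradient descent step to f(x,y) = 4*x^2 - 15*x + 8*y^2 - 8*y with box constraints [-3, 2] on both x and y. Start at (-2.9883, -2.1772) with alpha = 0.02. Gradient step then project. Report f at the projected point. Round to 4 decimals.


Step 1: Compute gradient at (-2.9883, -2.1772).
grad_x = 2*4*-2.9883 - 15 = -38.9064
grad_y = 2*8*-2.1772 - 8 = -42.8352
Step 2: Gradient step.
x_raw = -2.9883 - 0.02*-38.9064 = -2.2102
y_raw = -2.1772 - 0.02*-42.8352 = -1.3205
Step 3: Project onto [-3, 2].
x_proj = clip(-2.2102) = -2.2102
y_proj = clip(-1.3205) = -1.3205
Step 4: Evaluate f.
f(-2.2102, -1.3205) = 77.2057


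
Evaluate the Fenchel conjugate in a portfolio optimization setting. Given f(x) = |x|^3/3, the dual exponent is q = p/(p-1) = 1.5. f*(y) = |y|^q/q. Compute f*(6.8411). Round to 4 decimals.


The conjugate exponent q satisfies 1/p + 1/q = 1.
p = 3, so q = 3/(3 - 1) = 1.5
|y|^q = 6.8411^1.5 = 17.8932
f*(6.8411) = 17.8932 / 1.5 = 11.9288


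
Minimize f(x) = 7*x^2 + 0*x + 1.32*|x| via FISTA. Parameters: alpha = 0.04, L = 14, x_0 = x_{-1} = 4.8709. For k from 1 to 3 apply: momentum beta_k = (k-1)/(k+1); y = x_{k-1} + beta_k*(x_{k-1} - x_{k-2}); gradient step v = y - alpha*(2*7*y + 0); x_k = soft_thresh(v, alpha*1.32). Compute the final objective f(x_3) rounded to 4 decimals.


FISTA on f(x) = 7*x^2 + 0*x + 1.32*|x|
L = 14, alpha = 0.04
Iteration 1: beta = 0.0, y = 4.8709 + 0.0*(4.8709 - 4.8709) = 4.8709
  grad(y) = 68.1926, v = y - alpha*grad = 2.1432
  prox(v) = soft_thresh(2.1432, 0.0528) = 2.0904
Iteration 2: beta = 0.3333, y = 2.0904 + 0.3333*(2.0904 - 4.8709) = 1.1636
  grad(y) = 16.2899, v = y - alpha*grad = 0.512
  prox(v) = soft_thresh(0.512, 0.0528) = 0.4592
Iteration 3: beta = 0.5, y = 0.4592 + 0.5*(0.4592 - 2.0904) = -0.3564
  grad(y) = -4.9903, v = y - alpha*grad = -0.1568
  prox(v) = soft_thresh(-0.1568, 0.0528) = -0.104
f(x_3) = 7*(-0.104)^2 + 0*(-0.104) + 1.32*|-0.104| = 0.2131


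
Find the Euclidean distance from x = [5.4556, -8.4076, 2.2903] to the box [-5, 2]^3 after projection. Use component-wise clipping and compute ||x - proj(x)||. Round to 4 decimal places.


Project each component onto [-5, 2].
clip(5.4556) = 2.0, clip(-8.4076) = -5.0, clip(2.2903) = 2.0
Projection = [2.0, -5.0, 2.0]
Squared diffs: [11.9412, 11.6117, 0.0843]
Distance = sqrt(23.6372) = 4.8618


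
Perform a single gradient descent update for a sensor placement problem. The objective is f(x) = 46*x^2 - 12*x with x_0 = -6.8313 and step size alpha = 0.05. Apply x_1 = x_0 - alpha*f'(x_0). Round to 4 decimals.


We compute the gradient at x_0 and apply the update.
f'(x) = 92*x - 12
f'(-6.8313) = 92*-6.8313 - 12 = -640.4796
x_1 = -6.8313 - 0.05*-640.4796 = 25.1927


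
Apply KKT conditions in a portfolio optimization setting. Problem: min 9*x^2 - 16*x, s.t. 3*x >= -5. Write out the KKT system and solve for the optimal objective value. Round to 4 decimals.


Step 1: Try lambda = 0 (constraint inactive).
Stationarity: 2*9*x - 16 = 0
x* = 16/(2*9) = 8/9 = 0.8889 (rounded; the exact value 8/9 is used below)
Check constraint: 3*0.8889 = 2.6667 >= -5 -- satisfied.
Step 2: Compute optimal value.
f(x*) = 9*(8/9)^2 - 16*(8/9) = -7.1111


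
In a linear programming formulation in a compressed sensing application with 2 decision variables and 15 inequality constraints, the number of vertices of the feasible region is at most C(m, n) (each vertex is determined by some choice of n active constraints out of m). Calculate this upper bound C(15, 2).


Each vertex corresponds to some choice of n active constraints out of m, so the number of vertices is at most C(m, n) = m! / (n!(m-n)!).
m = 15, n = 2
Numerator: 15 * 14
Denominator: 2! = 2
C(15, 2) = 105


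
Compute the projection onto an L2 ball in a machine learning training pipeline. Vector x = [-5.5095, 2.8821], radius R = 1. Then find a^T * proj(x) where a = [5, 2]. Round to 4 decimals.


Step 1: Compute ||x|| (intermediates to 6 decimals).
||x|| = sqrt((-5.5095)^2 + 2.8821^2) = 6.217804
Step 2: Project.
Since ||x|| > R, scale = R/||x|| = 1/6.217804 = 0.160828, proj(x) = scale * x
proj(x) = [-0.886082, 0.463522]
Step 3: Dot product.
a^T * proj(x) = 5*(-0.886082) + 2*0.463522 = -3.5034


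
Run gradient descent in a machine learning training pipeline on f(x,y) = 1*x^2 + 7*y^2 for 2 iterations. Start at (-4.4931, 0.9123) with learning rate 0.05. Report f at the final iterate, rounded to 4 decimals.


Gradient descent on f(x,y) = 1*x^2 + 7*y^2.
Starting point: (-4.4931, 0.9123), alpha = 0.05
Step 1: grad_x = 2*1*-4.4931 = -8.9862, grad_y = 2*7*0.9123 = 12.7722
  x_1 = -4.4931 - 0.05*-8.9862 = -4.0438
  y_1 = 0.9123 - 0.05*12.7722 = 0.2737
Step 2: grad_x = 2*1*-4.0438 = -8.0876, grad_y = 2*7*0.2737 = 3.8317
  x_2 = -4.0438 - 0.05*-8.0876 = -3.6394
  y_2 = 0.2737 - 0.05*3.8317 = 0.0821
f(-3.6394, 0.0821) = 1*(-3.6394)^2 + 7*0.0821^2 = 13.2925


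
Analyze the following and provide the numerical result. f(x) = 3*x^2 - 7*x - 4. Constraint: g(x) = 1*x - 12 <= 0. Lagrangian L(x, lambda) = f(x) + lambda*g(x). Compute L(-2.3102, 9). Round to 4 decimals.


Step 1: Evaluate f(x).
f(-2.3102) = 3*(-2.3102)^2 - 7*(-2.3102) - 4 = 28.1825
Step 2: Evaluate g(x).
g(-2.3102) = 1*-2.3102 - 12 = -14.3102
Step 3: Compute Lagrangian.
L = 28.1825 + 9*-14.3102 = -100.6093


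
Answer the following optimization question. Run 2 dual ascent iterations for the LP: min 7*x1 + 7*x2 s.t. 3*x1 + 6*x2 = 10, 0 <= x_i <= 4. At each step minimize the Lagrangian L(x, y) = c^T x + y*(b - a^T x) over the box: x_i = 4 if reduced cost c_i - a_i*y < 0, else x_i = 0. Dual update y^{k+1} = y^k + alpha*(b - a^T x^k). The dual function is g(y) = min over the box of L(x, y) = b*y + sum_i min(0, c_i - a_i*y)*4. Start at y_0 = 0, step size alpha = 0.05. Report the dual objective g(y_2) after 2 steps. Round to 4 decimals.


Dual ascent for LP: min 7*x1 + 7*x2, 3*x1 + 6*x2 = 10, 0 <= x_i <= 4
Step 1: y^k = 0.0, reduced costs: (7.0, 7.0)
  x^k = (0.0, 0.0), subgradient = b - a^T x = 10.0
  y^{k+1} = 0.0 + 0.05*10.0 = 0.5
Step 2: y^k = 0.5, reduced costs: (5.5, 4.0)
  x^k = (0.0, 0.0), subgradient = b - a^T x = 10.0
  y^{k+1} = 0.5 + 0.05*10.0 = 1.0
Dual objective at y_2 = 1.0: reduced costs (4.0, 1.0), box minimizer x = (0.0, 0.0)
g(y_2) = b*y + (c1 - a1*y)*x1 + (c2 - a2*y)*x2 = 10*1.0 + 4.0*0.0 + 1.0*0.0 = 10.0 + 0.0 + 0.0 = 10.0


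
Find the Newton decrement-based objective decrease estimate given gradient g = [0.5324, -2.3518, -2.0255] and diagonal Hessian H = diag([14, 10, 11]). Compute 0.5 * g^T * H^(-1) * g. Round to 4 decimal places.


Step 1: H is diagonal, so H^(-1) * g = [0.038, -0.2352, -0.1841].
Step 2: g^T H^(-1) g = sum_i g_i^2 / H_ii
  = (0.5324)^2/14 + (-2.3518)^2/10 + (-2.0255)^2/11
  = 0.0202 + 0.5531 + 0.373 = 0.9463
Step 3: Objective decrease = 0.5 * g^T H^(-1) g = 0.4732


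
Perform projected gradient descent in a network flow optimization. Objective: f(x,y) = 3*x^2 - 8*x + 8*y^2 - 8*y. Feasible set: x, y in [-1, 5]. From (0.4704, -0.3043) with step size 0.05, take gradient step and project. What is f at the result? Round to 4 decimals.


Step 1: Compute gradient at (0.4704, -0.3043).
grad_x = 2*3*0.4704 - 8 = -5.1776
grad_y = 2*8*-0.3043 - 8 = -12.8688
Step 2: Gradient step.
x_raw = 0.4704 - 0.05*-5.1776 = 0.7293
y_raw = -0.3043 - 0.05*-12.8688 = 0.3391
Step 3: Project onto [-1, 5].
x_proj = clip(0.7293) = 0.7293
y_proj = clip(0.3391) = 0.3391
Step 4: Evaluate f.
f(0.7293, 0.3391) = -6.0317


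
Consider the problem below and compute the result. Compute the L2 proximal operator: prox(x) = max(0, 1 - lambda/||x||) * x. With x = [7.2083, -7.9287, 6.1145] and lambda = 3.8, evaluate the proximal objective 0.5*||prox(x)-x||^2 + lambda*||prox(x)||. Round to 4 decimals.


Step 1: Compute ||x||.
||x|| = 12.3374
Step 2: Compute scaling factor.
scale = max(0, 1 - 3.8/12.3374) = 0.692
Step 3: prox(x) = [4.9881, -5.4866, 4.2312]
||prox(x)|| = 8.5374
Step 4: Proximal objective.
0.5*||prox-x||^2 = 7.22
lambda*||prox|| = 32.4421
Total = 39.662


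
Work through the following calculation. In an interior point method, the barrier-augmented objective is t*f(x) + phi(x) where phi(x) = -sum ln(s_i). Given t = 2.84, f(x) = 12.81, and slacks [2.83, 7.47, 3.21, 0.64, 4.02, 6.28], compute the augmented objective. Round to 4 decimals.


Step 1: Compute log-barrier.
ln values: [1.0403, 2.0109, 1.1663, -0.4463, 1.3913, 1.8374]
phi = -(1.0403 + 2.0109 + 1.1663 - 0.4463 + 1.3913 + 1.8374) = -6.9998
Step 2: Compute augmented objective.
t*f(x) = 2.84*12.81 = 36.3804
Total = 36.3804 - 6.9998 = 29.3806


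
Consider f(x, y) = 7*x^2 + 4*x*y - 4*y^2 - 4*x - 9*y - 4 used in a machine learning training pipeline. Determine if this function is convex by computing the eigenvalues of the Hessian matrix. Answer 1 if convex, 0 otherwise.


The Hessian of f(x,y) = 7*x^2 + 4*x*y - 4*y^2 - 4*x - 9*y - 4 is:
H = [[14, 4], [4, -8]]
Trace = 14 - 8 = 6
Determinant = 14*-8 - (4)^2 = -128
Discriminant = (6)^2 - 4*-128 = 548.0
Eigenvalues: lambda_1 = -8.7047, lambda_2 = 14.7047
The function is not convex.

0


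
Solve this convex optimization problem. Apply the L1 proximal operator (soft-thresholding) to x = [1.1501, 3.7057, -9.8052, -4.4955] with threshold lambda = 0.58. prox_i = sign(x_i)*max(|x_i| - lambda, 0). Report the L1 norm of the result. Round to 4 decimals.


Soft-thresholding with lambda = 0.58:
prox(1.1501) = sign(1.1501)*max(|1.1501| - 0.58, 0) = 0.5701
prox(3.7057) = sign(3.7057)*max(|3.7057| - 0.58, 0) = 3.1257
prox(-9.8052) = sign(-9.8052)*max(|-9.8052| - 0.58, 0) = -9.2252
prox(-4.4955) = sign(-4.4955)*max(|-4.4955| - 0.58, 0) = -3.9155
prox(x) = [0.5701, 3.1257, -9.2252, -3.9155]
||prox(x)||_1 = 0.5701 + 3.1257 + 9.2252 + 3.9155 = 16.8365


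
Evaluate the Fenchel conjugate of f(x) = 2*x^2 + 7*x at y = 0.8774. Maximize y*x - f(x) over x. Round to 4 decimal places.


f*(y) = sup_x {y*x - a*x^2 - b*x} = sup_x {(y-b)*x - a*x^2}
FOC: (y - b) - 2a*x = 0 => x* = (y - b)/(2a)
x* = (0.8774 - 7)/(2*2) = -1.5307
f*(0.8774) = (y-b)^2/(4a) = (0.8774 - 7)^2/(4*2)
= 37.4862/8 = 4.6858


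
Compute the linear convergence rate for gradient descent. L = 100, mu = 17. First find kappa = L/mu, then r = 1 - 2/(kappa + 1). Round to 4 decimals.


Step 1: Compute the condition number.
kappa = L/mu = 100/17 = 5.8824
Step 2: Compute the convergence rate.
r = 1 - 2/(kappa + 1) = 1 - 2*mu/(L + mu) = (L - mu)/(L + mu) = 83/117 = 0.7094


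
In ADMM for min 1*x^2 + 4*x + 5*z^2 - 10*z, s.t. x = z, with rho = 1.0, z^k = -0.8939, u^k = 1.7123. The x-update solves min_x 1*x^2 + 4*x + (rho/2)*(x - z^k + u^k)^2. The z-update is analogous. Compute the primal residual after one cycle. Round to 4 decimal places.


ADMM iteration with rho = 1.0, z^k = -0.8939, u^k = 1.7123
Step 1: x-update.
Minimize 1*x^2 + 4*x + (1.0/2)*(x + 0.8939 + 1.7123)^2
FOC: (2*1 + 1.0)*x = -4 + 1.0*(-0.8939 - 1.7123)
x^{k+1} = -2.2021
Step 2: z-update.
Minimize 5*z^2 - 10*z + (1.0/2)*(-2.2021 - z + 1.7123)^2
FOC: (2*5 + 1.0)*z = 10 + 1.0*(-2.2021 + 1.7123)
z^{k+1} = 0.8646
Step 3: u-update.
u^{k+1} = 1.7123 - 2.2021 - 0.8646 = -1.3543
Step 4: Primal residual = |-2.2021 - 0.8646| = 3.0666


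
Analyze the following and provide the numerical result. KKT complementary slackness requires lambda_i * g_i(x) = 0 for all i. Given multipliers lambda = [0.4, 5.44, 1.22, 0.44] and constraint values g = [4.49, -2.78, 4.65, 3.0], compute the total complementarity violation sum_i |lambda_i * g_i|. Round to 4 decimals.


KKT complementary slackness check:
lambda_1 * g_1 = 0.4 * 4.49 = 1.796
lambda_2 * g_2 = 5.44 * -2.78 = -15.1232
lambda_3 * g_3 = 1.22 * 4.65 = 5.673
lambda_4 * g_4 = 0.44 * 3.0 = 1.32
Total violation = 1.796 + 15.1232 + 5.673 + 1.32 = 23.9122


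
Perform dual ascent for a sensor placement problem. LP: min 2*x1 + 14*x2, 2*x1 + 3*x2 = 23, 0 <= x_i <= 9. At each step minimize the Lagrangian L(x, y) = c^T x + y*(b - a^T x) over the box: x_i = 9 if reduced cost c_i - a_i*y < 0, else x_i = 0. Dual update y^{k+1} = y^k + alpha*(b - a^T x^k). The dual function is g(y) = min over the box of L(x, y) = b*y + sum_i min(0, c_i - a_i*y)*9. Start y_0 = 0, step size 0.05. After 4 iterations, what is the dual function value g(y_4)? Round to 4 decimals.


Dual ascent for LP: min 2*x1 + 14*x2, 2*x1 + 3*x2 = 23, 0 <= x_i <= 9
Step 1: y^k = 0.0, reduced costs: (2.0, 14.0)
  x^k = (0.0, 0.0), subgradient = b - a^T x = 23.0
  y^{k+1} = 0.0 + 0.05*23.0 = 1.15
Step 2: y^k = 1.15, reduced costs: (-0.3, 10.55)
  x^k = (9.0, 0.0), subgradient = b - a^T x = 5.0
  y^{k+1} = 1.15 + 0.05*5.0 = 1.4
Step 3: y^k = 1.4, reduced costs: (-0.8, 9.8)
  x^k = (9.0, 0.0), subgradient = b - a^T x = 5.0
  y^{k+1} = 1.4 + 0.05*5.0 = 1.65
Step 4: y^k = 1.65, reduced costs: (-1.3, 9.05)
  x^k = (9.0, 0.0), subgradient = b - a^T x = 5.0
  y^{k+1} = 1.65 + 0.05*5.0 = 1.9
Dual objective at y_4 = 1.9: reduced costs (-1.8, 8.3), box minimizer x = (9.0, 0.0)
g(y_4) = b*y + (c1 - a1*y)*x1 + (c2 - a2*y)*x2 = 23*1.9 + (-1.8)*9.0 + 8.3*0.0 = 43.7 - 16.2 + 0.0 = 27.5


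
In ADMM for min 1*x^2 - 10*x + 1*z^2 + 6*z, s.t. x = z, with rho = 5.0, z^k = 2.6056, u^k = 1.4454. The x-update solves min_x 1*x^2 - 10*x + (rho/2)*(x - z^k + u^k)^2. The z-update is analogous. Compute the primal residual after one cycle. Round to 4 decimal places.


ADMM iteration with rho = 5.0, z^k = 2.6056, u^k = 1.4454
Step 1: x-update.
Minimize 1*x^2 - 10*x + (5.0/2)*(x - 2.6056 + 1.4454)^2
FOC: (2*1 + 5.0)*x = 10 + 5.0*(2.6056 - 1.4454)
x^{k+1} = 2.2573
Step 2: z-update.
Minimize 1*z^2 + 6*z + (5.0/2)*(2.2573 - z + 1.4454)^2
FOC: (2*1 + 5.0)*z = -6 + 5.0*(2.2573 + 1.4454)
z^{k+1} = 1.7876
Step 3: u-update.
u^{k+1} = 1.4454 + 2.2573 - 1.7876 = 1.9151
Step 4: Primal residual = |2.2573 - 1.7876| = 0.4697


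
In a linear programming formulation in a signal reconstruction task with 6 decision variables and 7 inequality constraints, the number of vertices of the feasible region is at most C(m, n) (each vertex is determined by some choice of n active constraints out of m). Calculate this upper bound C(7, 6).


Each vertex corresponds to some choice of n active constraints out of m, so the number of vertices is at most C(m, n) = m! / (n!(m-n)!).
m = 7, n = 6
Numerator: 7 * 6 * 5 * 4 * 3 * 2
Denominator: 6! = 720
C(7, 6) = 7


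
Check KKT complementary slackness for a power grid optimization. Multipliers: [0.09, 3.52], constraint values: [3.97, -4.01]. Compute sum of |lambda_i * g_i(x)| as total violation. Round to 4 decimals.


KKT complementary slackness check:
lambda_1 * g_1 = 0.09 * 3.97 = 0.3573
lambda_2 * g_2 = 3.52 * -4.01 = -14.1152
Total violation = 0.3573 + 14.1152 = 14.4725


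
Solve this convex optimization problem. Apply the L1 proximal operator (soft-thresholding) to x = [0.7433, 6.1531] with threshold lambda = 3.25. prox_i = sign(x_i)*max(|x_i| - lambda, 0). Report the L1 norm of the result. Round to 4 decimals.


Soft-thresholding with lambda = 3.25:
prox(0.7433) = sign(0.7433)*max(|0.7433| - 3.25, 0) = 0.0
prox(6.1531) = sign(6.1531)*max(|6.1531| - 3.25, 0) = 2.9031
prox(x) = [0.0, 2.9031]
||prox(x)||_1 = 0.0 + 2.9031 = 2.9031


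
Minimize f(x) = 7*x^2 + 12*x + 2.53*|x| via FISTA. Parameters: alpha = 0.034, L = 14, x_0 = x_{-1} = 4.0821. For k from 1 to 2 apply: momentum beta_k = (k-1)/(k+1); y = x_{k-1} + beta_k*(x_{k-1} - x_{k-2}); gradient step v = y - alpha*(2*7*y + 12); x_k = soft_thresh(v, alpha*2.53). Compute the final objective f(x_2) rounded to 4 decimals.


FISTA on f(x) = 7*x^2 + 12*x + 2.53*|x|
L = 14, alpha = 0.034
Iteration 1: beta = 0.0, y = 4.0821 + 0.0*(4.0821 - 4.0821) = 4.0821
  grad(y) = 69.1494, v = y - alpha*grad = 1.731
  prox(v) = soft_thresh(1.731, 0.086) = 1.645
Iteration 2: beta = 0.3333, y = 1.645 + 0.3333*(1.645 - 4.0821) = 0.8326
  grad(y) = 23.6569, v = y - alpha*grad = 0.0283
  prox(v) = soft_thresh(0.0283, 0.086) = 0.0
f(x_2) = 7*0.0^2 + 12*0.0 + 2.53*|0.0| = 0.0


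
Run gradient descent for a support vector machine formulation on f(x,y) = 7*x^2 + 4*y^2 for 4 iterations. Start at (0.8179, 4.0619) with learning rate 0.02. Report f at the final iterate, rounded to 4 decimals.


Gradient descent on f(x,y) = 7*x^2 + 4*y^2.
Starting point: (0.8179, 4.0619), alpha = 0.02
Step 1: grad_x = 2*7*0.8179 = 11.4506, grad_y = 2*4*4.0619 = 32.4952
  x_1 = 0.8179 - 0.02*11.4506 = 0.5889
  y_1 = 4.0619 - 0.02*32.4952 = 3.412
Step 2: grad_x = 2*7*0.5889 = 8.2444, grad_y = 2*4*3.412 = 27.296
  x_2 = 0.5889 - 0.02*8.2444 = 0.424
  y_2 = 3.412 - 0.02*27.296 = 2.8661
Step 3: grad_x = 2*7*0.424 = 5.936, grad_y = 2*4*2.8661 = 22.9286
  x_3 = 0.424 - 0.02*5.936 = 0.3053
  y_3 = 2.8661 - 0.02*22.9286 = 2.4075
Step 4: grad_x = 2*7*0.3053 = 4.2739, grad_y = 2*4*2.4075 = 19.26
  x_4 = 0.3053 - 0.02*4.2739 = 0.2198
  y_4 = 2.4075 - 0.02*19.26 = 2.0223
f(0.2198, 2.0223) = 7*0.2198^2 + 4*2.0223^2 = 16.697


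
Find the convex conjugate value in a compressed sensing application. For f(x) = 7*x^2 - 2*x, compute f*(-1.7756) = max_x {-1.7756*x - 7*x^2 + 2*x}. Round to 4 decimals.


f*(y) = sup_x {y*x - a*x^2 - b*x} = sup_x {(y-b)*x - a*x^2}
FOC: (y - b) - 2a*x = 0 => x* = (y - b)/(2a)
x* = (-1.7756 + 2)/(2*7) = 0.016
f*(-1.7756) = (y-b)^2/(4a) = (-1.7756 + 2)^2/(4*7)
= 0.0504/28 = 0.0018


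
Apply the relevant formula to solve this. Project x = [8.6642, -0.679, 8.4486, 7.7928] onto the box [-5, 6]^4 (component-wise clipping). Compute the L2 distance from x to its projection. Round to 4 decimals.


Project each component onto [-5, 6].
clip(8.6642) = 6.0, clip(-0.679) = -0.679, clip(8.4486) = 6.0, clip(7.7928) = 6.0
Projection = [6.0, -0.679, 6.0, 6.0]
Squared diffs: [7.098, 0.0, 5.9956, 3.2141]
Distance = sqrt(16.3077) = 4.0383


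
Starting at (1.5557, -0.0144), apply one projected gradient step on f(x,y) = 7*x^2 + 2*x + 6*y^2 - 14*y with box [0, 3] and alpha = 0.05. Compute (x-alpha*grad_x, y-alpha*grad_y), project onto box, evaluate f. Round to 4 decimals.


Step 1: Compute gradient at (1.5557, -0.0144).
grad_x = 2*7*1.5557 + 2 = 23.7798
grad_y = 2*6*-0.0144 - 14 = -14.1728
Step 2: Gradient step.
x_raw = 1.5557 - 0.05*23.7798 = 0.3667
y_raw = -0.0144 - 0.05*-14.1728 = 0.6942
Step 3: Project onto [0, 3].
x_proj = clip(0.3667) = 0.3667
y_proj = clip(0.6942) = 0.6942
Step 4: Evaluate f.
f(0.3667, 0.6942) = -5.1528


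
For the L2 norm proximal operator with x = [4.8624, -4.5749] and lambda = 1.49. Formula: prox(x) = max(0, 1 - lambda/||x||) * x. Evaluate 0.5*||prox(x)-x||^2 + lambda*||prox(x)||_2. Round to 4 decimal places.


Step 1: Compute ||x||.
||x|| = 6.6763
Step 2: Compute scaling factor.
scale = max(0, 1 - 1.49/6.6763) = 0.7768
Step 3: prox(x) = [3.7772, -3.5539]
||prox(x)|| = 5.1863
Step 4: Proximal objective.
0.5*||prox-x||^2 = 1.1101
lambda*||prox|| = 7.7276
Total = 8.8376


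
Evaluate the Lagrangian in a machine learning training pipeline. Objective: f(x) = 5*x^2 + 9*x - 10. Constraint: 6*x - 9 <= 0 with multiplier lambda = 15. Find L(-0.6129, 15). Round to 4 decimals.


Step 1: Evaluate f(x).
f(-0.6129) = 5*(-0.6129)^2 + 9*(-0.6129) - 10 = -13.6379
Step 2: Evaluate g(x).
g(-0.6129) = 6*-0.6129 - 9 = -12.6774
Step 3: Compute Lagrangian.
L = -13.6379 + 15*-12.6774 = -203.7989


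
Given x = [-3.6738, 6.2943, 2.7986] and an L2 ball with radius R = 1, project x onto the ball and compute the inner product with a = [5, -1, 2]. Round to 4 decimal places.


Step 1: Compute ||x|| (intermediates to 6 decimals).
||x|| = sqrt((-3.6738)^2 + 6.2943^2 + 2.7986^2) = 7.806868
Step 2: Project.
Since ||x|| > R, scale = R/||x|| = 1/7.806868 = 0.128092, proj(x) = scale * x
proj(x) = [-0.470584, 0.806249, 0.358478]
Step 3: Dot product.
a^T * proj(x) = 5*(-0.470584) - 1*0.806249 + 2*0.358478 = -2.4422


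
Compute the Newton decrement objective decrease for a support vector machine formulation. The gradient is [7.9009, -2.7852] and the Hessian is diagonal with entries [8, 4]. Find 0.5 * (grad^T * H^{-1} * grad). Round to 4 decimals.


Step 1: H is diagonal, so H^(-1) * g = [0.9876, -0.6963].
Step 2: g^T H^(-1) g = sum_i g_i^2 / H_ii
  = (7.9009)^2/8 + (-2.7852)^2/4
  = 7.803 + 1.9393 = 9.7424
Step 3: Objective decrease = 0.5 * g^T H^(-1) g = 4.8712


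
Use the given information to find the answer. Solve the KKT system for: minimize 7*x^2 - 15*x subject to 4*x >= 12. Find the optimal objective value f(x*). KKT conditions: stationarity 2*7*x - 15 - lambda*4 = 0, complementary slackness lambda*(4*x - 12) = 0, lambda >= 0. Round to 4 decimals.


Step 1: Try lambda = 0 (constraint inactive).
x_unc = 15/(2*7) = 1.0714
Check: 4*1.0714 = 4.2856 < 12 -- violated!
Step 2: Constraint must be active: 4*x = 12
x* = 12/4 = 3.0
lambda = (2*7*3.0 - 15)/4 = 6.75
Step 3: Compute optimal value.
f(x*) = 7*3.0^2 - 15*3.0 = 18.0


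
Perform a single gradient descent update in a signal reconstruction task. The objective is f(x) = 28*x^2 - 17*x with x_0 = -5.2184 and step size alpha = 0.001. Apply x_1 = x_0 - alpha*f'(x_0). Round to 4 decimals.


We compute the gradient at x_0 and apply the update.
f'(x) = 56*x - 17
f'(-5.2184) = 56*-5.2184 - 17 = -309.2304
x_1 = -5.2184 - 0.001*-309.2304 = -4.9092


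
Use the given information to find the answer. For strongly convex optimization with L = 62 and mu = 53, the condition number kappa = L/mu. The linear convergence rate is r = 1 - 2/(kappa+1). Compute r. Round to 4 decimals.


Step 1: Compute the condition number.
kappa = L/mu = 62/53 = 1.1698
Step 2: Compute the convergence rate.
r = 1 - 2/(kappa + 1) = 1 - 2*mu/(L + mu) = (L - mu)/(L + mu) = 9/115 = 0.0783


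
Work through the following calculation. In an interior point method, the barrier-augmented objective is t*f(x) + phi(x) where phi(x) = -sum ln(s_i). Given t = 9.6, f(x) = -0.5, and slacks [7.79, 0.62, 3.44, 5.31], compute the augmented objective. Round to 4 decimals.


Step 1: Compute log-barrier.
ln values: [2.0528, -0.478, 1.2355, 1.6696]
phi = -(2.0528 - 0.478 + 1.2355 + 1.6696) = -4.4799
Step 2: Compute augmented objective.
t*f(x) = 9.6*-0.5 = -4.8
Total = -4.8 - 4.4799 = -9.2799


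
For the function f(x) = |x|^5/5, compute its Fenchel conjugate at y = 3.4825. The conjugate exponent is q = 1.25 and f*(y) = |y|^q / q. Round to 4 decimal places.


The conjugate exponent q satisfies 1/p + 1/q = 1.
p = 5, so q = 5/(5 - 1) = 1.25
|y|^q = 3.4825^1.25 = 4.7573
f*(3.4825) = 4.7573 / 1.25 = 3.8059


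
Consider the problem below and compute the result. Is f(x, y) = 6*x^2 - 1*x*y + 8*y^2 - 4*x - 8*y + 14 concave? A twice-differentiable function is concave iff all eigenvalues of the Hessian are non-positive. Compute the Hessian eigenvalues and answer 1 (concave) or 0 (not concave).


The Hessian of f(x,y) = 6*x^2 - 1*x*y + 8*y^2 - 4*x - 8*y + 14 is:
H = [[12, -1], [-1, 16]]
Trace = 12 + 16 = 28
Determinant = 12*16 - (-1)^2 = 191
Discriminant = (28)^2 - 4*191 = 20.0
Eigenvalues: lambda_1 = 11.7639, lambda_2 = 16.2361
The function is not concave.

0


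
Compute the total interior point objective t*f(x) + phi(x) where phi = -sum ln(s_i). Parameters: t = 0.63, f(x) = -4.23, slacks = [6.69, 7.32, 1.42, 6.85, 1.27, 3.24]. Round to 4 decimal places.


Step 1: Compute log-barrier.
ln values: [1.9006, 1.9906, 0.3507, 1.9242, 0.239, 1.1756]
phi = -(1.9006 + 1.9906 + 0.3507 + 1.9242 + 0.239 + 1.1756) = -7.5807
Step 2: Compute augmented objective.
t*f(x) = 0.63*-4.23 = -2.6649
Total = -2.6649 - 7.5807 = -10.2456


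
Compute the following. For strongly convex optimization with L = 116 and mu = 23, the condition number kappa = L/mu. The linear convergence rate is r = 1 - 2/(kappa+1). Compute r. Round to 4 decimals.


Step 1: Compute the condition number.
kappa = L/mu = 116/23 = 5.0435
Step 2: Compute the convergence rate.
r = 1 - 2/(kappa + 1) = 1 - 2*mu/(L + mu) = (L - mu)/(L + mu) = 93/139 = 0.6691


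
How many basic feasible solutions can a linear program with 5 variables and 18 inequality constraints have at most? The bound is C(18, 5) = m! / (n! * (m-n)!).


Each vertex corresponds to some choice of n active constraints out of m, so the number of vertices is at most C(m, n) = m! / (n!(m-n)!).
m = 18, n = 5
Numerator: 18 * 17 * 16 * 15 * 14
Denominator: 5! = 120
C(18, 5) = 8568


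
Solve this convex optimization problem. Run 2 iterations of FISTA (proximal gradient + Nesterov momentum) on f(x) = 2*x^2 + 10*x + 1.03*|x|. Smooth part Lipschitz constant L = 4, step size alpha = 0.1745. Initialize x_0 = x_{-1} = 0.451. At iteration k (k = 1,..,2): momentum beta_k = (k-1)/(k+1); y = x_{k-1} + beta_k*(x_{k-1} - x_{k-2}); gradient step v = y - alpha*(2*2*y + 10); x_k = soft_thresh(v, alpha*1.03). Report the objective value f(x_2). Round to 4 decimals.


FISTA on f(x) = 2*x^2 + 10*x + 1.03*|x|
L = 4, alpha = 0.1745
Iteration 1: beta = 0.0, y = 0.451 + 0.0*(0.451 - 0.451) = 0.451
  grad(y) = 11.804, v = y - alpha*grad = -1.6088
  prox(v) = soft_thresh(-1.6088, 0.1797) = -1.4291
Iteration 2: beta = 0.3333, y = -1.4291 + 0.3333*(-1.4291 - 0.451) = -2.0558
  grad(y) = 1.777, v = y - alpha*grad = -2.3658
  prox(v) = soft_thresh(-2.3658, 0.1797) = -2.1861
f(x_2) = 2*(-2.1861)^2 + 10*(-2.1861) + 1.03*|-2.1861| = -10.0513


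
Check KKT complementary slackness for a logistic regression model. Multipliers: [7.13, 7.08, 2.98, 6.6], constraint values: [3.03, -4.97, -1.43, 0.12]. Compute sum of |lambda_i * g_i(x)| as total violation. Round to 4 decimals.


KKT complementary slackness check:
lambda_1 * g_1 = 7.13 * 3.03 = 21.6039
lambda_2 * g_2 = 7.08 * -4.97 = -35.1876
lambda_3 * g_3 = 2.98 * -1.43 = -4.2614
lambda_4 * g_4 = 6.6 * 0.12 = 0.792
Total violation = 21.6039 + 35.1876 + 4.2614 + 0.792 = 61.8449


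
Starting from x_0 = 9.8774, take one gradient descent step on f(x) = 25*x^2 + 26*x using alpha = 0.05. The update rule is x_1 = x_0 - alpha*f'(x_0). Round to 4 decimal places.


We compute the gradient at x_0 and apply the update.
f'(x) = 50*x + 26
f'(9.8774) = 50*9.8774 + 26 = 519.87
x_1 = 9.8774 - 0.05*519.87 = -16.1161
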